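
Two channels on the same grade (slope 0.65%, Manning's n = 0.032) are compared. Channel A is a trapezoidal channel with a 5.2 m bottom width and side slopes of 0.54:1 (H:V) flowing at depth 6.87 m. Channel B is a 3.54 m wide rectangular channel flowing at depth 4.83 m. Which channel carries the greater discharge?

Channel A: With bottom width b = 5.2 m and side slope z = 0.54: A = (b + zy)y = (5.2 + 0.54×6.87)×6.87 = 61.21 m²; P = b + 2y√(1+z²) = 5.2 + 2×6.87×1.136 = 20.82 m. Hydraulic radius R = A/P = 61.21/20.82 = 2.941 m. Q_A = (1/0.032)·61.21·2.941^(2/3)·√0.0065 = 316.5 m³/s.
Channel B: Flow area A = b·y = 3.54 × 4.83 = 17.1 m². Wetted perimeter P = b + 2y = 3.54 + 2×4.83 = 13.2 m. Hydraulic radius R = A/P = 17.1/13.2 = 1.295 m. Q_B = (1/0.032)·17.1·1.295^(2/3)·√0.0065 = 51.19 m³/s.
Q_A = 316.5 m³/s vs Q_B = 51.19 m³/s, so channel A carries more.

channel A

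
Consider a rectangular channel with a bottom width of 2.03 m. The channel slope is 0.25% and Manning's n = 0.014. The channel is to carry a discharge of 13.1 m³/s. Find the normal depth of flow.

y_n = 2.29 m

Manning's equation rearranged: A R^(2/3) = nQ / (1·√S) = 0.014 × 13.1 / (√0.0025) = 3.668.
Try y = 2.03 m: A R^(2/3) = 3.176 — too small.
Try y = 2.65 m: A R^(2/3) = 4.377 — too large.
Try y = 2.29 m: A R^(2/3) = 3.676 — matches.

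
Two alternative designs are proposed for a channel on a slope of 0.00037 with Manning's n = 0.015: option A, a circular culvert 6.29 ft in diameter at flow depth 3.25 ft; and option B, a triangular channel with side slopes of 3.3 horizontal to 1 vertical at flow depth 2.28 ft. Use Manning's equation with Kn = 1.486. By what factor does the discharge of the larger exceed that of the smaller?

1.22

Channel A: For a circular section of diameter D = 6.29 ft at depth y = 3.25 ft, the central angle is θ = 2 arccos(1 − 2y/D) = 3.208 rad. Then A = (D²/8)(θ − sin θ) = 16.2 ft² and P = Dθ/2 = 10.09 ft. Hydraulic radius R = A/P = 16.2/10.09 = 1.605 ft. Q_A = (1.486/0.015)·16.2·1.605^(2/3)·√0.00037 = 42.31 ft³/s.
Channel B: For a triangular section with side slope z = 3.3: A = zy² = 3.3×2.28² = 17.15 ft²; P = 2y√(1+z²) = 2×2.28×3.448 = 15.72 ft. Hydraulic radius R = A/P = 17.15/15.72 = 1.091 ft. Q_B = (1.486/0.015)·17.15·1.091^(2/3)·√0.00037 = 34.64 ft³/s.
The larger discharge is 42.31 ft³/s and the smaller is 34.64 ft³/s; the ratio is 1.22.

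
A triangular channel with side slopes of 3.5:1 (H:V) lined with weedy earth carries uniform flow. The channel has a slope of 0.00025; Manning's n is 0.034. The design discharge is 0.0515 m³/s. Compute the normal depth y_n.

y_n = 0.329 m

Manning's equation rearranged: A R^(2/3) = nQ / (1·√S) = 0.034 × 0.0515 / (√0.00025) = 0.1107.
At y = 0.295 m: A R^(2/3) = 0.08283 — low.
At y = 0.329 m: A R^(2/3) = 0.1108 — matches.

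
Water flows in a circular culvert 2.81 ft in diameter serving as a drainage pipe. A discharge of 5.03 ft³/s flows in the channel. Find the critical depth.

At critical depth, Q² T / (g A³) = 1, i.e. A³/T = Q²/g = 5.03²/32.2 = 0.7857.
At y = 0.794 ft: A³/T = 1.179 — over.
At y = 0.715 ft: A³/T = 0.7844 — ≈ 0.7857.

y_c = 0.715 ft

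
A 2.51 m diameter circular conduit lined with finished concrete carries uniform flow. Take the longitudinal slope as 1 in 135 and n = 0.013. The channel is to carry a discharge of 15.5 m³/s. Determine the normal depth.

Manning's equation rearranged: A R^(2/3) = nQ / (1·√S) = 0.013 × 15.5 / (√0.007407) = 2.341.
Trying y = 1.04 m: A R^(2/3) = 1.303 — low.
Trying y = 1.47 m: A R^(2/3) = 2.347 — ≈ 2.341.

y_n = 1.47 m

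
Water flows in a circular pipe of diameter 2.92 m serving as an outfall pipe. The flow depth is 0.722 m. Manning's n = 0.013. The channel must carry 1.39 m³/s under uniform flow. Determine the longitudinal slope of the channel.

S = 0.000617

For a circular section of diameter D = 2.92 m at depth y = 0.722 m, the central angle is θ = 2 arccos(1 − 2y/D) = 2.082 rad. Then A = (D²/8)(θ − sin θ) = 1.289 m² and P = Dθ/2 = 3.039 m.
Hydraulic radius R = A/P = 1.289/3.039 = 0.4241 m.
From Manning's equation, S = [nQ / (1 A R^(2/3))]² = [0.013 × 1.39 / (1 × 1.289 × 0.4241^(2/3))]² = 0.000617.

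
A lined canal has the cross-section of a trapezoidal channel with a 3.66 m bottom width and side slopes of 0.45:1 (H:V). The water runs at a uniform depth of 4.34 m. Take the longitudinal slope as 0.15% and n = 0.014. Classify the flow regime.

With bottom width b = 3.66 m and side slope z = 0.45: A = (b + zy)y = (3.66 + 0.45×4.34)×4.34 = 24.36 m²; P = b + 2y√(1+z²) = 3.66 + 2×4.34×1.097 = 13.18 m.
Hydraulic radius R = A/P = 24.36/13.18 = 1.849 m.
V = (1/n) R^(2/3) √S = (1/0.014) × 1.849^(2/3) × √0.0015 = 4.167 m/s. Hydraulic depth D_h = A/T = 24.36/7.566 = 3.22 m.
Froude number Fr = V/√(g·D_h) = 4.167/√(9.81×3.22) = 0.741, which is less than 1, so the flow is subcritical.

subcritical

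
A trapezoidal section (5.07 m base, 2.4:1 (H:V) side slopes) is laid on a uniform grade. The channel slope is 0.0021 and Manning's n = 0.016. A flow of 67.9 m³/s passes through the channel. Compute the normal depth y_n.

Manning's equation rearranged: A R^(2/3) = nQ / (1·√S) = 0.016 × 67.9 / (√0.0021) = 23.71.
At y = 1.56 m: A R^(2/3) = 14.14 — too small.
At y = 2.02 m: A R^(2/3) = 23.7 — ≈ 23.71.

y_n = 2.02 m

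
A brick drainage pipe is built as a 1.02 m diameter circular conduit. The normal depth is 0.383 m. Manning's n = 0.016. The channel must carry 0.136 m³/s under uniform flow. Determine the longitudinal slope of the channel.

S = 0.000488

For a circular section of diameter D = 1.02 m at depth y = 0.383 m, the central angle is θ = 2 arccos(1 − 2y/D) = 2.638 rad. Then A = (D²/8)(θ − sin θ) = 0.2804 m² and P = Dθ/2 = 1.346 m.
Hydraulic radius R = A/P = 0.2804/1.346 = 0.2084 m.
From Manning's equation, S = [nQ / (1 A R^(2/3))]² = [0.016 × 0.136 / (1 × 0.2804 × 0.2084^(2/3))]² = 0.000488.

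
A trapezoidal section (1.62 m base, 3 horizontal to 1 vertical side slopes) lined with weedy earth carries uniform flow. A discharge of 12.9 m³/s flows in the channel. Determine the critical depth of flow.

At critical depth, Q² T / (g A³) = 1, i.e. A³/T = Q²/g = 12.9²/9.81 = 16.96.
Try y = 0.74 m: A³/T = 3.786 — short.
Try y = 1.07 m: A³/T = 17.17 — close enough.

y_c = 1.07 m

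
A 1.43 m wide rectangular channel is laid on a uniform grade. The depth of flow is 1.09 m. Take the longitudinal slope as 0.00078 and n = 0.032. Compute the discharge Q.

Q = 0.777 m³/s

Flow area A = b·y = 1.43 × 1.09 = 1.559 m². Wetted perimeter P = b + 2y = 1.43 + 2×1.09 = 3.61 m.
Hydraulic radius R = A/P = 1.559/3.61 = 0.4318 m.
Manning's equation: Q = (1/n) A R^(2/3) S^(1/2) = (1/0.032) × 1.559 × 0.4318^(2/3) × 0.00078^(1/2) = 0.777 m³/s.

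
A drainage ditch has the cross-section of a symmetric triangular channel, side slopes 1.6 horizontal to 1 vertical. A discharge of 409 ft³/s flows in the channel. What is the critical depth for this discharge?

At critical depth, Q² T / (g A³) = 1, i.e. A³/T = Q²/g = 409²/32.2 = 5195.
At y = 4.28 ft: A³/T = 1838 — short.
At y = 5.27 ft: A³/T = 5203 — close enough.

y_c = 5.27 ft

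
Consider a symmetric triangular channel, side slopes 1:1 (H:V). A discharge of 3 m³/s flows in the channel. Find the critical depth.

At critical depth, Q² T / (g A³) = 1, i.e. A³/T = Q²/g = 3²/9.81 = 0.9174.
At y = 0.819 m: A³/T = 0.1842 — too small.
At y = 1.28 m: A³/T = 1.718 — too large.
At y = 1.13 m: A³/T = 0.9212 — ≈ 0.9174.

y_c = 1.13 m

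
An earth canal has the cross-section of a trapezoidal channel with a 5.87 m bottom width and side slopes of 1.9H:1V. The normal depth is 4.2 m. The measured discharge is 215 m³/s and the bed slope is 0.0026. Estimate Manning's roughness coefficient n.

n = 0.025

With bottom width b = 5.87 m and side slope z = 1.9: A = (b + zy)y = (5.87 + 1.9×4.2)×4.2 = 58.17 m²; P = b + 2y√(1+z²) = 5.87 + 2×4.2×2.147 = 23.91 m.
Hydraulic radius R = A/P = 58.17/23.91 = 2.433 m.
Rearranging Manning's equation: n = (1/Q) A R^(2/3) S^(1/2) = (1/215) × 58.17 × 2.433^(2/3) × √0.0026 = 0.025.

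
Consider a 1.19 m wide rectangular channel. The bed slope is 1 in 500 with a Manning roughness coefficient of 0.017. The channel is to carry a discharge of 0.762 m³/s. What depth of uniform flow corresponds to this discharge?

y_n = 0.558 m

Manning's equation rearranged: A R^(2/3) = nQ / (1·√S) = 0.017 × 0.762 / (√0.002) = 0.2897.
Try y = 0.45 m: A R^(2/3) = 0.216 — too small.
Try y = 0.674 m: A R^(2/3) = 0.3721 — too large.
Try y = 0.558 m: A R^(2/3) = 0.2896 — ≈ 0.2897.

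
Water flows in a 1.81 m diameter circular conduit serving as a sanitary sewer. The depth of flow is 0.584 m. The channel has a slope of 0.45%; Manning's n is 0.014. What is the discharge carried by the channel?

Q = 1.64 m³/s

For a circular section of diameter D = 1.81 m at depth y = 0.584 m, the central angle is θ = 2 arccos(1 − 2y/D) = 2.416 rad. Then A = (D²/8)(θ − sin θ) = 0.7179 m² and P = Dθ/2 = 2.187 m.
Hydraulic radius R = A/P = 0.7179/2.187 = 0.3283 m.
Manning's equation: Q = (1/n) A R^(2/3) S^(1/2) = (1/0.014) × 0.7179 × 0.3283^(2/3) × 0.0045^(1/2) = 1.64 m³/s.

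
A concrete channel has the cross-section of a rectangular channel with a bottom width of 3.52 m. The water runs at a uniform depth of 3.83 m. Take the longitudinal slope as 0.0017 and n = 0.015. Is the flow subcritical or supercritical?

subcritical

Flow area A = b·y = 3.52 × 3.83 = 13.48 m². Wetted perimeter P = b + 2y = 3.52 + 2×3.83 = 11.18 m.
Hydraulic radius R = A/P = 13.48/11.18 = 1.206 m.
V = (1/n) R^(2/3) √S = (1/0.015) × 1.206^(2/3) × √0.0017 = 3.114 m/s. Hydraulic depth D_h = A/T = 13.48/3.52 = 3.83 m.
Froude number Fr = V/√(g·D_h) = 3.114/√(9.81×3.83) = 0.508, which is less than 1, so the flow is subcritical.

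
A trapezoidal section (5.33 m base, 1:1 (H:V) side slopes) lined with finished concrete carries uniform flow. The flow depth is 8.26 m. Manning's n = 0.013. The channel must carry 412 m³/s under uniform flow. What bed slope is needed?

S = 0.000369

With bottom width b = 5.33 m and side slope z = 1: A = (b + zy)y = (5.33 + 1×8.26)×8.26 = 112.3 m²; P = b + 2y√(1+z²) = 5.33 + 2×8.26×1.414 = 28.69 m.
Hydraulic radius R = A/P = 112.3/28.69 = 3.912 m.
From Manning's equation, S = [nQ / (1 A R^(2/3))]² = [0.013 × 412 / (1 × 112.3 × 3.912^(2/3))]² = 0.000369.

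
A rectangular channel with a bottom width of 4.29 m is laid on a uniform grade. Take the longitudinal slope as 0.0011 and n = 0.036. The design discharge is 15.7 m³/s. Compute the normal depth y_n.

y_n = 3.33 m

Manning's equation rearranged: A R^(2/3) = nQ / (1·√S) = 0.036 × 15.7 / (√0.0011) = 17.04.
Trying y = 3.78 m: A R^(2/3) = 19.99 — too large.
Trying y = 2.36 m: A R^(2/3) = 10.94 — too small.
Trying y = 3.33 m: A R^(2/3) = 17.06 — ≈ 17.04.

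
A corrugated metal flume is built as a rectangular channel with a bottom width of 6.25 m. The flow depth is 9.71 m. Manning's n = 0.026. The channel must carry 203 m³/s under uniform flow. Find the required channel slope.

S = 0.0024

Flow area A = b·y = 6.25 × 9.71 = 60.69 m². Wetted perimeter P = b + 2y = 6.25 + 2×9.71 = 25.67 m.
Hydraulic radius R = A/P = 60.69/25.67 = 2.364 m.
From Manning's equation, S = [nQ / (1 A R^(2/3))]² = [0.026 × 203 / (1 × 60.69 × 2.364^(2/3))]² = 0.0024.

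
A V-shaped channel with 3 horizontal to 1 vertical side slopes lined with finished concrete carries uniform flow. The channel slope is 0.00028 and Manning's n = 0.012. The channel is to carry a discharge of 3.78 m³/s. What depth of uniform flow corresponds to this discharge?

Manning's equation rearranged: A R^(2/3) = nQ / (1·√S) = 0.012 × 3.78 / (√0.00028) = 2.711.
At y = 0.872 m: A R^(2/3) = 1.266 — too small.
At y = 1.42 m: A R^(2/3) = 4.648 — too large.
At y = 1.16 m: A R^(2/3) = 2.711 — close enough.

y_n = 1.16 m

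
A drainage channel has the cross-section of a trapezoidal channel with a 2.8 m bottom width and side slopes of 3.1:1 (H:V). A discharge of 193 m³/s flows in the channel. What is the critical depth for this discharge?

y_c = 3.38 m

At critical depth, Q² T / (g A³) = 1, i.e. A³/T = Q²/g = 193²/9.81 = 3797.
At y = 4.1 m: A³/T = 9112 — over.
At y = 3.38 m: A³/T = 3805 — ≈ 3797.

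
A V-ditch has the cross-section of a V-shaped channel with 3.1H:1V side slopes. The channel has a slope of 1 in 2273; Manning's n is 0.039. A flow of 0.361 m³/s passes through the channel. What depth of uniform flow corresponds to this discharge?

Manning's equation rearranged: A R^(2/3) = nQ / (1·√S) = 0.039 × 0.361 / (√0.0004399) = 0.6712.
Try y = 0.486 m: A R^(2/3) = 0.2759 — low.
Try y = 0.85 m: A R^(2/3) = 1.225 — high.
Try y = 0.678 m: A R^(2/3) = 0.6703 — ≈ 0.6712.

y_n = 0.678 m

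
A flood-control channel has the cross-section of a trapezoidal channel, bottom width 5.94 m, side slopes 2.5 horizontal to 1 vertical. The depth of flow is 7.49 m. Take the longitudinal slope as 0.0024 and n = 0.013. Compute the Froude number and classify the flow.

supercritical

With bottom width b = 5.94 m and side slope z = 2.5: A = (b + zy)y = (5.94 + 2.5×7.49)×7.49 = 184.7 m²; P = b + 2y√(1+z²) = 5.94 + 2×7.49×2.693 = 46.27 m.
Hydraulic radius R = A/P = 184.7/46.27 = 3.992 m.
V = (1/n) R^(2/3) √S = (1/0.013) × 3.992^(2/3) × √0.0024 = 9.484 m/s. Hydraulic depth D_h = A/T = 184.7/43.39 = 4.258 m.
Froude number Fr = V/√(g·D_h) = 9.484/√(9.81×4.258) = 1.47, which is greater than 1, so the flow is supercritical.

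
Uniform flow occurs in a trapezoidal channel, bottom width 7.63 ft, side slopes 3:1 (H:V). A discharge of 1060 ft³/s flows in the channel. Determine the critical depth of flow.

At critical depth, Q² T / (g A³) = 1, i.e. A³/T = Q²/g = 1060²/32.2 = 34890.
Trying y = 5.74 ft: A³/T = 68980 — over.
Trying y = 4.08 ft: A³/T = 16590 — short.
Trying y = 4.88 ft: A³/T = 34780 — close enough.

y_c = 4.88 ft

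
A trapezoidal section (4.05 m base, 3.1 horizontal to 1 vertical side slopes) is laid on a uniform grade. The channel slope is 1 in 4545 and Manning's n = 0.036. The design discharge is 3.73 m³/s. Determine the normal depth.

Manning's equation rearranged: A R^(2/3) = nQ / (1·√S) = 0.036 × 3.73 / (√0.00022) = 9.053.
Try y = 1.09 m: A R^(2/3) = 6.542 — low.
Try y = 1.28 m: A R^(2/3) = 9.053 — ≈ 9.053.

y_n = 1.28 m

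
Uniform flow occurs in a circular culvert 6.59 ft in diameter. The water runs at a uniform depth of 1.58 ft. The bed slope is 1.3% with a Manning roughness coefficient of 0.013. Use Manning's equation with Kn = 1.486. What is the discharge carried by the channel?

For a circular section of diameter D = 6.59 ft at depth y = 1.58 ft, the central angle is θ = 2 arccos(1 − 2y/D) = 2.047 rad. Then A = (D²/8)(θ − sin θ) = 6.286 ft² and P = Dθ/2 = 6.744 ft.
Hydraulic radius R = A/P = 6.286/6.744 = 0.932 ft.
Manning's equation: Q = (1.486/n) A R^(2/3) S^(1/2) = (1.486/0.013) × 6.286 × 0.932^(2/3) × 0.013^(1/2) = 78.2 ft³/s.

Q = 78.2 ft³/s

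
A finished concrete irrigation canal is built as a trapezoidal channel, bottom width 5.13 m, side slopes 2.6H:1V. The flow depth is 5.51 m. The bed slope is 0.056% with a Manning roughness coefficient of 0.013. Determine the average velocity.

V = 3.78 m/s

With bottom width b = 5.13 m and side slope z = 2.6: A = (b + zy)y = (5.13 + 2.6×5.51)×5.51 = 107.2 m²; P = b + 2y√(1+z²) = 5.13 + 2×5.51×2.786 = 35.83 m.
Hydraulic radius R = A/P = 107.2/35.83 = 2.992 m.
From Manning's equation, V = (1/n) R^(2/3) S^(1/2) = (1/0.013) × 2.992^(2/3) × 0.00056^(1/2) = 3.78 m/s.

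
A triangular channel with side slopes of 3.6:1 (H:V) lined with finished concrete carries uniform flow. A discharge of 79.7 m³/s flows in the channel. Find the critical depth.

y_c = 2.51 m

At critical depth, Q² T / (g A³) = 1, i.e. A³/T = Q²/g = 79.7²/9.81 = 647.5.
Trying y = 1.82 m: A³/T = 129.4 — short.
Trying y = 2.51 m: A³/T = 645.6 — close enough.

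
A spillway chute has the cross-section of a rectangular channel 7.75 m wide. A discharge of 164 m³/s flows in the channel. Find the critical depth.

For a rectangular channel, critical depth y_c = (q²/g)^(1/3) where q = Q/b = 164/7.75 = 21.16 m²/s.
So y_c = (21.16²/9.81)^(1/3) = 3.57 m.

y_c = 3.57 m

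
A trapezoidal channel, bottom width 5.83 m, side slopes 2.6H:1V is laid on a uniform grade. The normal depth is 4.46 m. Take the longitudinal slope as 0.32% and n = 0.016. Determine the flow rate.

With bottom width b = 5.83 m and side slope z = 2.6: A = (b + zy)y = (5.83 + 2.6×4.46)×4.46 = 77.72 m²; P = b + 2y√(1+z²) = 5.83 + 2×4.46×2.786 = 30.68 m.
Hydraulic radius R = A/P = 77.72/30.68 = 2.533 m.
Manning's equation: Q = (1/n) A R^(2/3) S^(1/2) = (1/0.016) × 77.72 × 2.533^(2/3) × 0.0032^(1/2) = 511 m³/s.

Q = 511 m³/s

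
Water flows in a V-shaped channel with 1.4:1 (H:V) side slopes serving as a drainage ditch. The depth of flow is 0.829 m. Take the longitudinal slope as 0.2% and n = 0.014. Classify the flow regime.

subcritical

For a triangular section with side slope z = 1.4: A = zy² = 1.4×0.829² = 0.9621 m²; P = 2y√(1+z²) = 2×0.829×1.72 = 2.853 m.
Hydraulic radius R = A/P = 0.9621/2.853 = 0.3373 m.
V = (1/n) R^(2/3) √S = (1/0.014) × 0.3373^(2/3) × √0.002 = 1.548 m/s. Hydraulic depth D_h = A/T = 0.9621/2.321 = 0.4145 m.
Froude number Fr = V/√(g·D_h) = 1.548/√(9.81×0.4145) = 0.768, which is less than 1, so the flow is subcritical.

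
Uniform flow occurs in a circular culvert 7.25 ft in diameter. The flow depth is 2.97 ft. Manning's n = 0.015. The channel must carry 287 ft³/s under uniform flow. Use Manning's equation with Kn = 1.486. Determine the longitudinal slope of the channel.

S = 0.018

For a circular section of diameter D = 7.25 ft at depth y = 2.97 ft, the central angle is θ = 2 arccos(1 − 2y/D) = 2.778 rad. Then A = (D²/8)(θ − sin θ) = 15.92 ft² and P = Dθ/2 = 10.07 ft.
Hydraulic radius R = A/P = 15.92/10.07 = 1.581 ft.
From Manning's equation, S = [nQ / (1.486 A R^(2/3))]² = [0.015 × 287 / (1.486 × 15.92 × 1.581^(2/3))]² = 0.018.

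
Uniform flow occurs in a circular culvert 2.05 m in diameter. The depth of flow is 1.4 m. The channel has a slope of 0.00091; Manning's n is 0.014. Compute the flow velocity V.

For a circular section of diameter D = 2.05 m at depth y = 1.4 m, the central angle is θ = 2 arccos(1 − 2y/D) = 3.891 rad. Then A = (D²/8)(θ − sin θ) = 2.402 m² and P = Dθ/2 = 3.988 m.
Hydraulic radius R = A/P = 2.402/3.988 = 0.6022 m.
From Manning's equation, V = (1/n) R^(2/3) S^(1/2) = (1/0.014) × 0.6022^(2/3) × 0.00091^(1/2) = 1.54 m/s.

V = 1.54 m/s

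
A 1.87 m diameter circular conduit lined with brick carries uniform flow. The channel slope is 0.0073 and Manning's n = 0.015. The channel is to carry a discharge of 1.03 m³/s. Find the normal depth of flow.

Manning's equation rearranged: A R^(2/3) = nQ / (1·√S) = 0.015 × 1.03 / (√0.0073) = 0.1808.
Trying y = 0.304 m: A R^(2/3) = 0.09491 — short.
Trying y = 0.417 m: A R^(2/3) = 0.1804 — ≈ 0.1808.

y_n = 0.417 m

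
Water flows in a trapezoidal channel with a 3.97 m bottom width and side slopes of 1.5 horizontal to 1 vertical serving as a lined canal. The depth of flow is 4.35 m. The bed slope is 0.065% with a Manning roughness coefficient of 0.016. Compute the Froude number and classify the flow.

With bottom width b = 3.97 m and side slope z = 1.5: A = (b + zy)y = (3.97 + 1.5×4.35)×4.35 = 45.65 m²; P = b + 2y√(1+z²) = 3.97 + 2×4.35×1.803 = 19.65 m.
Hydraulic radius R = A/P = 45.65/19.65 = 2.323 m.
V = (1/n) R^(2/3) √S = (1/0.016) × 2.323^(2/3) × √0.00065 = 2.795 m/s. Hydraulic depth D_h = A/T = 45.65/17.02 = 2.682 m.
Froude number Fr = V/√(g·D_h) = 2.795/√(9.81×2.682) = 0.545, which is less than 1, so the flow is subcritical.

subcritical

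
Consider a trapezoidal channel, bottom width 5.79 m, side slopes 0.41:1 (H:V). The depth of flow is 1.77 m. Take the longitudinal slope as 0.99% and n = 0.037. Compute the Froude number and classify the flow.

subcritical

With bottom width b = 5.79 m and side slope z = 0.41: A = (b + zy)y = (5.79 + 0.41×1.77)×1.77 = 11.53 m²; P = b + 2y√(1+z²) = 5.79 + 2×1.77×1.081 = 9.616 m.
Hydraulic radius R = A/P = 11.53/9.616 = 1.199 m.
V = (1/n) R^(2/3) √S = (1/0.037) × 1.199^(2/3) × √0.0099 = 3.036 m/s. Hydraulic depth D_h = A/T = 11.53/7.241 = 1.593 m.
Froude number Fr = V/√(g·D_h) = 3.036/√(9.81×1.593) = 0.768, which is less than 1, so the flow is subcritical.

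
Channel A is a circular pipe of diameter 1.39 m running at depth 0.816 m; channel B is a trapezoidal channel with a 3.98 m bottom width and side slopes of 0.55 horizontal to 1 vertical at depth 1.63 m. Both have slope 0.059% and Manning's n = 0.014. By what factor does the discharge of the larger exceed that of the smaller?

16.7

Channel A: For a circular section of diameter D = 1.39 m at depth y = 0.816 m, the central angle is θ = 2 arccos(1 − 2y/D) = 3.492 rad. Then A = (D²/8)(θ − sin θ) = 0.9261 m² and P = Dθ/2 = 2.427 m. Hydraulic radius R = A/P = 0.9261/2.427 = 0.3816 m. Q_A = (1/0.014)·0.9261·0.3816^(2/3)·√0.00059 = 0.8453 m³/s.
Channel B: With bottom width b = 3.98 m and side slope z = 0.55: A = (b + zy)y = (3.98 + 0.55×1.63)×1.63 = 7.949 m²; P = b + 2y√(1+z²) = 3.98 + 2×1.63×1.141 = 7.701 m. Hydraulic radius R = A/P = 7.949/7.701 = 1.032 m. Q_B = (1/0.014)·7.949·1.032^(2/3)·√0.00059 = 14.09 m³/s.
The larger discharge is 14.09 m³/s and the smaller is 0.8453 m³/s; the ratio is 16.7.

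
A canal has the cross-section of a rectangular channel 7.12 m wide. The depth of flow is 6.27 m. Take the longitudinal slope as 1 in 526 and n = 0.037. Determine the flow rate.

Q = 90.9 m³/s

Flow area A = b·y = 7.12 × 6.27 = 44.64 m². Wetted perimeter P = b + 2y = 7.12 + 2×6.27 = 19.66 m.
Hydraulic radius R = A/P = 44.64/19.66 = 2.271 m.
Manning's equation: Q = (1/n) A R^(2/3) S^(1/2) = (1/0.037) × 44.64 × 2.271^(2/3) × 0.001901^(1/2) = 90.9 m³/s.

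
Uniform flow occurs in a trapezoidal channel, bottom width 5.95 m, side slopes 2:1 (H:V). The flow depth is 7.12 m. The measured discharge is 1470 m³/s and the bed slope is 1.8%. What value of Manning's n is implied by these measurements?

With bottom width b = 5.95 m and side slope z = 2: A = (b + zy)y = (5.95 + 2×7.12)×7.12 = 143.8 m²; P = b + 2y√(1+z²) = 5.95 + 2×7.12×2.236 = 37.79 m.
Hydraulic radius R = A/P = 143.8/37.79 = 3.804 m.
Rearranging Manning's equation: n = (1/Q) A R^(2/3) S^(1/2) = (1/1470) × 143.8 × 3.804^(2/3) × √0.018 = 0.032.

n = 0.032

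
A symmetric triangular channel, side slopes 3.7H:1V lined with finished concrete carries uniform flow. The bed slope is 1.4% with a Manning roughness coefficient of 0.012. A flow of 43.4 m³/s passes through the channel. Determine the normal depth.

Manning's equation rearranged: A R^(2/3) = nQ / (1·√S) = 0.012 × 43.4 / (√0.014) = 4.402.
Try y = 1.45 m: A R^(2/3) = 6.132 — high.
Try y = 1.1 m: A R^(2/3) = 2.936 — low.
Try y = 1.28 m: A R^(2/3) = 4.397 — ≈ 4.402.

y_n = 1.28 m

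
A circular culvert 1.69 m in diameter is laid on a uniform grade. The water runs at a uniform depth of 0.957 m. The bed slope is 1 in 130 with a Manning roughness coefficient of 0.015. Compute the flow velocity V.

V = 3.46 m/s

For a circular section of diameter D = 1.69 m at depth y = 0.957 m, the central angle is θ = 2 arccos(1 − 2y/D) = 3.407 rad. Then A = (D²/8)(θ − sin θ) = 1.31 m² and P = Dθ/2 = 2.879 m.
Hydraulic radius R = A/P = 1.31/2.879 = 0.4551 m.
From Manning's equation, V = (1/n) R^(2/3) S^(1/2) = (1/0.015) × 0.4551^(2/3) × 0.007692^(1/2) = 3.46 m/s.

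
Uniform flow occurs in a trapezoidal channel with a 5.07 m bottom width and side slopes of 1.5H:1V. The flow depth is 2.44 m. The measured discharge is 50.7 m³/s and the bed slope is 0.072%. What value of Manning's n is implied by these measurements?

With bottom width b = 5.07 m and side slope z = 1.5: A = (b + zy)y = (5.07 + 1.5×2.44)×2.44 = 21.3 m²; P = b + 2y√(1+z²) = 5.07 + 2×2.44×1.803 = 13.87 m.
Hydraulic radius R = A/P = 21.3/13.87 = 1.536 m.
Rearranging Manning's equation: n = (1/Q) A R^(2/3) S^(1/2) = (1/50.7) × 21.3 × 1.536^(2/3) × √0.00072 = 0.015.

n = 0.015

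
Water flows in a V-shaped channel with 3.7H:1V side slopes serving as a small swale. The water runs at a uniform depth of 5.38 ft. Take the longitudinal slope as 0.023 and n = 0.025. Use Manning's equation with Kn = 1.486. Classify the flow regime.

For a triangular section with side slope z = 3.7: A = zy² = 3.7×5.38² = 107.1 ft²; P = 2y√(1+z²) = 2×5.38×3.833 = 41.24 ft.
Hydraulic radius R = A/P = 107.1/41.24 = 2.597 ft.
V = (1.486/n) R^(2/3) √S = (1.486/0.025) × 2.597^(2/3) × √0.023 = 17.03 ft/s. Hydraulic depth D_h = A/T = 107.1/39.81 = 2.69 ft.
Froude number Fr = V/√(g·D_h) = 17.03/√(32.2×2.69) = 1.83, which is greater than 1, so the flow is supercritical.

supercritical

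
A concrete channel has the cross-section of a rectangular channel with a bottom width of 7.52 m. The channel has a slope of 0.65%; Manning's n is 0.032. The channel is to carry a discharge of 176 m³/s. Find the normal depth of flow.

Manning's equation rearranged: A R^(2/3) = nQ / (1·√S) = 0.032 × 176 / (√0.0065) = 69.86.
Trying y = 4.51 m: A R^(2/3) = 54.74 — too small.
Trying y = 5.45 m: A R^(2/3) = 69.85 — matches.

y_n = 5.45 m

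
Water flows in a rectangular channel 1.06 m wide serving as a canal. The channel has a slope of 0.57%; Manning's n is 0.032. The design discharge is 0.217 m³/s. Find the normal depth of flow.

Manning's equation rearranged: A R^(2/3) = nQ / (1·√S) = 0.032 × 0.217 / (√0.0057) = 0.09198.
Try y = 0.231 m: A R^(2/3) = 0.07243 — too small.
Try y = 0.33 m: A R^(2/3) = 0.121 — too large.
Try y = 0.272 m: A R^(2/3) = 0.09183 — ≈ 0.09198.

y_n = 0.272 m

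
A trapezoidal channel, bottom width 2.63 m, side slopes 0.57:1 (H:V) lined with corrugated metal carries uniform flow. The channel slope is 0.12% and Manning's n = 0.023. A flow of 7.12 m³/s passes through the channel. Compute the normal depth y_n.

Manning's equation rearranged: A R^(2/3) = nQ / (1·√S) = 0.023 × 7.12 / (√0.0012) = 4.727.
Trying y = 1.04 m: A R^(2/3) = 2.559 — low.
Trying y = 1.9 m: A R^(2/3) = 7.089 — high.
Trying y = 1.5 m: A R^(2/3) = 4.725 — matches.

y_n = 1.5 m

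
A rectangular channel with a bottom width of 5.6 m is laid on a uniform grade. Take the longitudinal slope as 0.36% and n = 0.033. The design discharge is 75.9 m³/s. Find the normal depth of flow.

y_n = 5.04 m

Manning's equation rearranged: A R^(2/3) = nQ / (1·√S) = 0.033 × 75.9 / (√0.0036) = 41.75.
At y = 3.66 m: A R^(2/3) = 27.88 — low.
At y = 5.04 m: A R^(2/3) = 41.76 — matches.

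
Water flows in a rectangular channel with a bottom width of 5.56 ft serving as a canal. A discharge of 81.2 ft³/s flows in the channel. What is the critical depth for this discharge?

y_c = 1.88 ft

For a rectangular channel, critical depth y_c = (q²/g)^(1/3) where q = Q/b = 81.2/5.56 = 14.6 ft²/s.
So y_c = (14.6²/32.2)^(1/3) = 1.88 ft.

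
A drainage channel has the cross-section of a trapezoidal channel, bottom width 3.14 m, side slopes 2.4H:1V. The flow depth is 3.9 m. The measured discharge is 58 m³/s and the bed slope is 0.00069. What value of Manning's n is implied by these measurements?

n = 0.036

With bottom width b = 3.14 m and side slope z = 2.4: A = (b + zy)y = (3.14 + 2.4×3.9)×3.9 = 48.75 m²; P = b + 2y√(1+z²) = 3.14 + 2×3.9×2.6 = 23.42 m.
Hydraulic radius R = A/P = 48.75/23.42 = 2.082 m.
Rearranging Manning's equation: n = (1/Q) A R^(2/3) S^(1/2) = (1/58) × 48.75 × 2.082^(2/3) × √0.00069 = 0.036.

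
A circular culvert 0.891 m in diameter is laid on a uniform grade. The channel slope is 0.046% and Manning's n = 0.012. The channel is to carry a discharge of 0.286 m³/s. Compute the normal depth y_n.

Manning's equation rearranged: A R^(2/3) = nQ / (1·√S) = 0.012 × 0.286 / (√0.00046) = 0.16.
Try y = 0.661 m: A R^(2/3) = 0.2063 — over.
Try y = 0.394 m: A R^(2/3) = 0.09252 — short.
Try y = 0.548 m: A R^(2/3) = 0.1598 — ≈ 0.16.

y_n = 0.548 m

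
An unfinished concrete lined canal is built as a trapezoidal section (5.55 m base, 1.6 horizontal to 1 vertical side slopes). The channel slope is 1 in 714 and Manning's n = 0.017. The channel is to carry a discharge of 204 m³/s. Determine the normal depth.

y_n = 4.2 m

Manning's equation rearranged: A R^(2/3) = nQ / (1·√S) = 0.017 × 204 / (√0.001401) = 92.67.
Trying y = 4.55 m: A R^(2/3) = 109.5 — over.
Trying y = 3.63 m: A R^(2/3) = 68.51 — short.
Trying y = 4.2 m: A R^(2/3) = 92.59 — matches.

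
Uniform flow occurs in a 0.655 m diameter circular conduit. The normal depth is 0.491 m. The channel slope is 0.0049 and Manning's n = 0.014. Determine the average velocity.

V = 1.7 m/s

For a circular section of diameter D = 0.655 m at depth y = 0.491 m, the central angle is θ = 2 arccos(1 − 2y/D) = 4.187 rad. Then A = (D²/8)(θ − sin θ) = 0.2709 m² and P = Dθ/2 = 1.371 m.
Hydraulic radius R = A/P = 0.2709/1.371 = 0.1976 m.
From Manning's equation, V = (1/n) R^(2/3) S^(1/2) = (1/0.014) × 0.1976^(2/3) × 0.0049^(1/2) = 1.7 m/s.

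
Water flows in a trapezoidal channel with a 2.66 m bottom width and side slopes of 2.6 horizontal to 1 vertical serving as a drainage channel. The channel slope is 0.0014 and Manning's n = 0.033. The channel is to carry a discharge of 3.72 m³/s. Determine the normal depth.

y_n = 0.918 m

Manning's equation rearranged: A R^(2/3) = nQ / (1·√S) = 0.033 × 3.72 / (√0.0014) = 3.281.
Trying y = 1.15 m: A R^(2/3) = 5.203 — over.
Trying y = 0.728 m: A R^(2/3) = 2.07 — short.
Trying y = 0.918 m: A R^(2/3) = 3.281 — close enough.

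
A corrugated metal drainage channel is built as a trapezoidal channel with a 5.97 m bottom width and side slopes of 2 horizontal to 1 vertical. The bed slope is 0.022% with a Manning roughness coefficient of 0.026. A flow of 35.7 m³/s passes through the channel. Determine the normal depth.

Manning's equation rearranged: A R^(2/3) = nQ / (1·√S) = 0.026 × 35.7 / (√0.00022) = 62.58.
Trying y = 2.58 m: A R^(2/3) = 39.94 — low.
Trying y = 3.22 m: A R^(2/3) = 62.62 — matches.

y_n = 3.22 m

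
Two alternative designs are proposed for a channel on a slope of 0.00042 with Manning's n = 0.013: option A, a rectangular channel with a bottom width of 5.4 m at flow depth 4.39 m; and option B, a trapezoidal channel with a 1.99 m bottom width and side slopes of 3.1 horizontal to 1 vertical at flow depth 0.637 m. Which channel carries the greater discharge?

Channel A: Flow area A = b·y = 5.4 × 4.39 = 23.71 m². Wetted perimeter P = b + 2y = 5.4 + 2×4.39 = 14.18 m. Hydraulic radius R = A/P = 23.71/14.18 = 1.672 m. Q_A = (1/0.013)·23.71·1.672^(2/3)·√0.00042 = 52.64 m³/s.
Channel B: With bottom width b = 1.99 m and side slope z = 3.1: A = (b + zy)y = (1.99 + 3.1×0.637)×0.637 = 2.526 m²; P = b + 2y√(1+z²) = 1.99 + 2×0.637×3.257 = 6.14 m. Hydraulic radius R = A/P = 2.526/6.14 = 0.4113 m. Q_B = (1/0.013)·2.526·0.4113^(2/3)·√0.00042 = 2.202 m³/s.
Q_A = 52.64 m³/s vs Q_B = 2.202 m³/s, so channel A carries more.

channel A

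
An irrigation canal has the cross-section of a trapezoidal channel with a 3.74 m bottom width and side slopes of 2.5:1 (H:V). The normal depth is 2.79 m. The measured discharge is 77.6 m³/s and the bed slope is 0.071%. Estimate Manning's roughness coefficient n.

With bottom width b = 3.74 m and side slope z = 2.5: A = (b + zy)y = (3.74 + 2.5×2.79)×2.79 = 29.89 m²; P = b + 2y√(1+z²) = 3.74 + 2×2.79×2.693 = 18.76 m.
Hydraulic radius R = A/P = 29.89/18.76 = 1.593 m.
Rearranging Manning's equation: n = (1/Q) A R^(2/3) S^(1/2) = (1/77.6) × 29.89 × 1.593^(2/3) × √0.00071 = 0.014.

n = 0.014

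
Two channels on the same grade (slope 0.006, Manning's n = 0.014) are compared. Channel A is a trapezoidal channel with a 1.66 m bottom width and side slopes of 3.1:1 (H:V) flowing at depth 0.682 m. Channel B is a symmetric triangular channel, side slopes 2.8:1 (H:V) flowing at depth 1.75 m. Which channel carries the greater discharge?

Channel A: With bottom width b = 1.66 m and side slope z = 3.1: A = (b + zy)y = (1.66 + 3.1×0.682)×0.682 = 2.574 m²; P = b + 2y√(1+z²) = 1.66 + 2×0.682×3.257 = 6.103 m. Hydraulic radius R = A/P = 2.574/6.103 = 0.4218 m. Q_A = (1/0.014)·2.574·0.4218^(2/3)·√0.006 = 8.009 m³/s.
Channel B: For a triangular section with side slope z = 2.8: A = zy² = 2.8×1.75² = 8.575 m²; P = 2y√(1+z²) = 2×1.75×2.973 = 10.41 m. Hydraulic radius R = A/P = 8.575/10.41 = 0.824 m. Q_B = (1/0.014)·8.575·0.824^(2/3)·√0.006 = 41.7 m³/s.
Q_A = 8.009 m³/s vs Q_B = 41.7 m³/s, so channel B carries more.

channel B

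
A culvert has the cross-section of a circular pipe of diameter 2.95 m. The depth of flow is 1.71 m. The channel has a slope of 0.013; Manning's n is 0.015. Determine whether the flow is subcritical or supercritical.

supercritical

For a circular section of diameter D = 2.95 m at depth y = 1.71 m, the central angle is θ = 2 arccos(1 − 2y/D) = 3.462 rad. Then A = (D²/8)(θ − sin θ) = 4.108 m² and P = Dθ/2 = 5.106 m.
Hydraulic radius R = A/P = 4.108/5.106 = 0.8045 m.
V = (1/n) R^(2/3) √S = (1/0.015) × 0.8045^(2/3) × √0.013 = 6.575 m/s. Hydraulic depth D_h = A/T = 4.108/2.912 = 1.41 m.
Froude number Fr = V/√(g·D_h) = 6.575/√(9.81×1.41) = 1.77, which is greater than 1, so the flow is supercritical.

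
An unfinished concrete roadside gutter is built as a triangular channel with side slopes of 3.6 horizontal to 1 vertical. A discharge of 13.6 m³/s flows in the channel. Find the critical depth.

At critical depth, Q² T / (g A³) = 1, i.e. A³/T = Q²/g = 13.6²/9.81 = 18.85.
Try y = 1.34 m: A³/T = 28 — high.
Try y = 0.983 m: A³/T = 5.948 — low.
Try y = 1.24 m: A³/T = 19 — close enough.

y_c = 1.24 m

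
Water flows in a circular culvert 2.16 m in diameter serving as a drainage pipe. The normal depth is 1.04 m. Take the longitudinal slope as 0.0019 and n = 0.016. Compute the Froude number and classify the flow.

subcritical

For a circular section of diameter D = 2.16 m at depth y = 1.04 m, the central angle is θ = 2 arccos(1 − 2y/D) = 3.068 rad. Then A = (D²/8)(θ − sin θ) = 1.746 m² and P = Dθ/2 = 3.313 m.
Hydraulic radius R = A/P = 1.746/3.313 = 0.527 m.
V = (1/n) R^(2/3) √S = (1/0.016) × 0.527^(2/3) × √0.0019 = 1.777 m/s. Hydraulic depth D_h = A/T = 1.746/2.159 = 0.8088 m.
Froude number Fr = V/√(g·D_h) = 1.777/√(9.81×0.8088) = 0.631, which is less than 1, so the flow is subcritical.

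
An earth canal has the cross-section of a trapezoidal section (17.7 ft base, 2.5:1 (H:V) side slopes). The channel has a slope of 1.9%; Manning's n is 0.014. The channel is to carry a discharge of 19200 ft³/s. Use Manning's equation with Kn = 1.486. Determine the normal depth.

Manning's equation rearranged: A R^(2/3) = nQ / (1.486·√S) = 0.014 × 19200 / (1.486 × √0.019) = 1312.
Trying y = 7.89 ft: A R^(2/3) = 852.6 — too small.
Trying y = 9.69 ft: A R^(2/3) = 1313 — ≈ 1312.

y_n = 9.69 ft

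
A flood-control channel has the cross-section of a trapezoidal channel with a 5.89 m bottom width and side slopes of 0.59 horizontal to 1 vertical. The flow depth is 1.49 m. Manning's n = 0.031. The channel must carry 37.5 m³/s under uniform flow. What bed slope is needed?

S = 0.012

With bottom width b = 5.89 m and side slope z = 0.59: A = (b + zy)y = (5.89 + 0.59×1.49)×1.49 = 10.09 m²; P = b + 2y√(1+z²) = 5.89 + 2×1.49×1.161 = 9.35 m.
Hydraulic radius R = A/P = 10.09/9.35 = 1.079 m.
From Manning's equation, S = [nQ / (1 A R^(2/3))]² = [0.031 × 37.5 / (1 × 10.09 × 1.079^(2/3))]² = 0.012.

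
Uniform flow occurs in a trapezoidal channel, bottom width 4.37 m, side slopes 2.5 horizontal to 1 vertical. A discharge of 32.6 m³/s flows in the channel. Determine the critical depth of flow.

At critical depth, Q² T / (g A³) = 1, i.e. A³/T = Q²/g = 32.6²/9.81 = 108.3.
Try y = 1.57 m: A³/T = 180.7 — too large.
Try y = 1.07 m: A³/T = 44.07 — too small.
Try y = 1.37 m: A³/T = 108.5 — ≈ 108.3.

y_c = 1.37 m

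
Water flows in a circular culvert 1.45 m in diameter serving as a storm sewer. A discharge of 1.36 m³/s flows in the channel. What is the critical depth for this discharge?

At critical depth, Q² T / (g A³) = 1, i.e. A³/T = Q²/g = 1.36²/9.81 = 0.1885.
At y = 0.431 m: A³/T = 0.05251 — short.
At y = 0.75 m: A³/T = 0.4418 — over.
At y = 0.6 m: A³/T = 0.1881 — close enough.

y_c = 0.6 m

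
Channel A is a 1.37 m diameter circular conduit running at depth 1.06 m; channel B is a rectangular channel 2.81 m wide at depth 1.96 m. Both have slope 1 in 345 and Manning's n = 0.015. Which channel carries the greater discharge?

channel B

Channel A: For a circular section of diameter D = 1.37 m at depth y = 1.06 m, the central angle is θ = 2 arccos(1 − 2y/D) = 4.3 rad. Then A = (D²/8)(θ − sin θ) = 1.224 m² and P = Dθ/2 = 2.946 m. Hydraulic radius R = A/P = 1.224/2.946 = 0.4155 m. Q_A = (1/0.015)·1.224·0.4155^(2/3)·√0.002899 = 2.446 m³/s.
Channel B: Flow area A = b·y = 2.81 × 1.96 = 5.508 m². Wetted perimeter P = b + 2y = 2.81 + 2×1.96 = 6.73 m. Hydraulic radius R = A/P = 5.508/6.73 = 0.8184 m. Q_B = (1/0.015)·5.508·0.8184^(2/3)·√0.002899 = 17.3 m³/s.
Q_A = 2.446 m³/s vs Q_B = 17.3 m³/s, so channel B carries more.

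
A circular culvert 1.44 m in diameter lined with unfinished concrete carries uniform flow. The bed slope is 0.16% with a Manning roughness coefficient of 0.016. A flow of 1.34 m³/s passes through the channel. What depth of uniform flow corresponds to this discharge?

Manning's equation rearranged: A R^(2/3) = nQ / (1·√S) = 0.016 × 1.34 / (√0.0016) = 0.536.
At y = 0.702 m: A R^(2/3) = 0.3947 — low.
At y = 1.08 m: A R^(2/3) = 0.7515 — high.
At y = 0.846 m: A R^(2/3) = 0.536 — matches.

y_n = 0.846 m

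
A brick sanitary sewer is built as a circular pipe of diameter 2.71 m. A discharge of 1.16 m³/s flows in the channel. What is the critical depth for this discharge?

At critical depth, Q² T / (g A³) = 1, i.e. A³/T = Q²/g = 1.16²/9.81 = 0.1372.
At y = 0.531 m: A³/T = 0.2358 — high.
At y = 0.323 m: A³/T = 0.03331 — low.
At y = 0.463 m: A³/T = 0.1377 — matches.

y_c = 0.463 m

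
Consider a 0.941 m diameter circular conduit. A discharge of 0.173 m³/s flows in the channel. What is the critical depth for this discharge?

y_c = 0.235 m

At critical depth, Q² T / (g A³) = 1, i.e. A³/T = Q²/g = 0.173²/9.81 = 0.003051.
Try y = 0.193 m: A³/T = 0.001423 — short.
Try y = 0.256 m: A³/T = 0.004286 — over.
Try y = 0.235 m: A³/T = 0.003071 — close enough.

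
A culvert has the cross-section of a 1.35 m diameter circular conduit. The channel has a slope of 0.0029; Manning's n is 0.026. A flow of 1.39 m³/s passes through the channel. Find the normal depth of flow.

Manning's equation rearranged: A R^(2/3) = nQ / (1·√S) = 0.026 × 1.39 / (√0.0029) = 0.6711.
Try y = 1.26 m: A R^(2/3) = 0.7463 — too large.
Try y = 0.731 m: A R^(2/3) = 0.3962 — too small.
Try y = 1.07 m: A R^(2/3) = 0.672 — matches.

y_n = 1.07 m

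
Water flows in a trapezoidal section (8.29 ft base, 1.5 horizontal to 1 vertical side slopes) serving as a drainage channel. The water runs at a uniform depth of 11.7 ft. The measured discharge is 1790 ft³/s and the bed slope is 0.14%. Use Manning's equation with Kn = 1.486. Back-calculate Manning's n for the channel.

With bottom width b = 8.29 ft and side slope z = 1.5: A = (b + zy)y = (8.29 + 1.5×11.7)×11.7 = 302.3 ft²; P = b + 2y√(1+z²) = 8.29 + 2×11.7×1.803 = 50.47 ft.
Hydraulic radius R = A/P = 302.3/50.47 = 5.99 ft.
Rearranging Manning's equation: n = (1.486/Q) A R^(2/3) S^(1/2) = (1.486/1790) × 302.3 × 5.99^(2/3) × √0.0014 = 0.031.

n = 0.031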